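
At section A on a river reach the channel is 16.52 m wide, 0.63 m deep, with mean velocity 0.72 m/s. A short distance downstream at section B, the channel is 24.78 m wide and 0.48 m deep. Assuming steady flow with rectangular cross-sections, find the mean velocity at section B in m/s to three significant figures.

0.630 m/s

Q = A₁V₁ = (16.52×0.63) × 0.72 = 7.493 m³/s
A₂ = 24.78 × 0.48 = 11.89 m²
V₂ = Q/A₂ = 7.493/11.89 = 0.6300 m/s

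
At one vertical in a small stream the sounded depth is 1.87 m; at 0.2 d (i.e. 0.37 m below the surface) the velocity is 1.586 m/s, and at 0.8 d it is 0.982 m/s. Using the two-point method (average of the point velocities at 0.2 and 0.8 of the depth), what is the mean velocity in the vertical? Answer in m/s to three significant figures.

1.28 m/s

v̄ = (1.586 + 0.982) / 2 = 1.284 m/s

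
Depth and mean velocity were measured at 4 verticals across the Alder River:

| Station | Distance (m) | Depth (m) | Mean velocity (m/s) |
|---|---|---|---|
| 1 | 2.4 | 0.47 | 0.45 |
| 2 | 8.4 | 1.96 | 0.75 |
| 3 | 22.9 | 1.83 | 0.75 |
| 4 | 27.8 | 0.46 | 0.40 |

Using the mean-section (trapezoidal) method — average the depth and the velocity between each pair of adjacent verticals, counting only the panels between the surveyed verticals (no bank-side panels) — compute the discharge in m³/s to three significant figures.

28.2 m³/s

Panel 1-2: Δb = 6 m, d̄ = (0.47+1.96)/2 = 1.215, v̄ = (0.45+0.75)/2 = 0.6 → q = 6×1.215×0.6 = 4.374 m³/s
Panel 2-3: Δb = 14.5 m, d̄ = (1.96+1.83)/2 = 1.895, v̄ = (0.75+0.75)/2 = 0.75 → q = 14.5×1.895×0.75 = 20.61 m³/s
Panel 3-4: Δb = 4.9 m, d̄ = (1.83+0.46)/2 = 1.145, v̄ = (0.75+0.40)/2 = 0.575 → q = 4.9×1.145×0.575 = 3.226 m³/s
Q = Σ q = 28.21 m³/s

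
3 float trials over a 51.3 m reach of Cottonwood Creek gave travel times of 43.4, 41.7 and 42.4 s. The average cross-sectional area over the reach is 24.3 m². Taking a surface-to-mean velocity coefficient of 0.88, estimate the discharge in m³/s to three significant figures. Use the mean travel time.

25.8 m³/s

t̄ = (43.4 + 41.7 + 42.4) / 3 = 42.5 s
v_surface = L / t̄ = 51.3 / 42.5 = 1.207 m/s
v_mean = 0.88 × 1.207 = 1.062 m/s
Q = A × v_mean = 24.3 × 1.062 = 25.81 m³/s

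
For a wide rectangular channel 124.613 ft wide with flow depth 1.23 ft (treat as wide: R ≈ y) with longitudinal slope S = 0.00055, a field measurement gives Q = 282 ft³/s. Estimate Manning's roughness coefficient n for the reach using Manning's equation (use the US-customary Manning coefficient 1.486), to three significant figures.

0.0217

A = b·y = 124.613 × 1.23 = 153.3 ft²
Wide channel: R ≈ y = 1.23 ft
n = (1.486/Q)·A·R^(2/3)·S^(1/2) = (1.486/282) × 153.3 × 1.148 × 0.02345 = 0.02174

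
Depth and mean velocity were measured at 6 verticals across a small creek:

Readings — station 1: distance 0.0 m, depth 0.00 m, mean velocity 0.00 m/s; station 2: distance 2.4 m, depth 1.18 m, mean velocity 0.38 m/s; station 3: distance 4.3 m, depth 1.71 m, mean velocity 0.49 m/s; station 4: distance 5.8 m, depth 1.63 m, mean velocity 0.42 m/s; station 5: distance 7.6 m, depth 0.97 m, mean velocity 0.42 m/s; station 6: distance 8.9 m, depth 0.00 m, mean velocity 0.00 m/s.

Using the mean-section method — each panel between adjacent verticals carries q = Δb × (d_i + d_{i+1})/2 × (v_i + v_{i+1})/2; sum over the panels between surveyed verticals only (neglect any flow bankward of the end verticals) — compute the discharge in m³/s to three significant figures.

Panel 1-2: Δb = 2.4 m, d̄ = (0.00+1.18)/2 = 0.59, v̄ = (0.00+0.38)/2 = 0.19 → q = 2.4×0.59×0.19 = 0.2690 m³/s
Panel 2-3: Δb = 1.9 m, d̄ = (1.18+1.71)/2 = 1.445, v̄ = (0.38+0.49)/2 = 0.435 → q = 1.9×1.445×0.435 = 1.194 m³/s
Panel 3-4: Δb = 1.5 m, d̄ = (1.71+1.63)/2 = 1.67, v̄ = (0.49+0.42)/2 = 0.455 → q = 1.5×1.67×0.455 = 1.140 m³/s
Panel 4-5: Δb = 1.8 m, d̄ = (1.63+0.97)/2 = 1.3, v̄ = (0.42+0.42)/2 = 0.42 → q = 1.8×1.3×0.42 = 0.9828 m³/s
Panel 5-6: Δb = 1.3 m, d̄ = (0.97+0.00)/2 = 0.485, v̄ = (0.42+0.00)/2 = 0.21 → q = 1.3×0.485×0.21 = 0.1324 m³/s
Q = Σ q = 3.718 m³/s

3.72 m³/s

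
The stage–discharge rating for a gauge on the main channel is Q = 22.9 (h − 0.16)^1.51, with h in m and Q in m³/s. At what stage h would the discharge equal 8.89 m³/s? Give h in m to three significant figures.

h − h₀ = (Q/C)^(1/b) = (8.89/22.9)^(1/1.51) = 0.5344 m
h = 0.16 + 0.5344 = 0.6944 m

0.694 m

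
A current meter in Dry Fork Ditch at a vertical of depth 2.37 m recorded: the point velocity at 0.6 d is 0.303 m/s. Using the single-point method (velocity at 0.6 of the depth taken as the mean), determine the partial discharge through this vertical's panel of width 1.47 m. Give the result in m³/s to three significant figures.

1.06 m³/s

v̄ = v₀.₆ = 0.303 m/s
q = v̄ × d × w = 0.3030 × 2.37 × 1.47 = 1.056 m³/s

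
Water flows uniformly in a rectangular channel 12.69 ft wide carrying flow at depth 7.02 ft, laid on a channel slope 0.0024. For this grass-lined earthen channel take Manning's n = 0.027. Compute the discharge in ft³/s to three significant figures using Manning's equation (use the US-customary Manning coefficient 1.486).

A = b·y = 12.69 × 7.02 = 89.08 ft²
P = b + 2y = 12.69 + 2×7.02 = 26.73 ft
R = A/P = 89.08/26.73 = 3.333 ft
Q = (1.486/n)·A·R^(2/3)·S^(1/2) = (1.486/0.027) × 89.08 × 3.333^(2/3) × 0.0024^(1/2) = 535.9 ft³/s

536 ft³/s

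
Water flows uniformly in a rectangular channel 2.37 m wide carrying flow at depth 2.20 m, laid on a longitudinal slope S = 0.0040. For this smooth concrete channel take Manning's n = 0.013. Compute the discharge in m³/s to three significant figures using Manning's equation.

A = b·y = 2.37 × 2.20 = 5.214 m²
P = b + 2y = 2.37 + 2×2.20 = 6.770 m
R = A/P = 5.214/6.770 = 0.7702 m
Q = (1/n)·A·R^(2/3)·S^(1/2) = (1/0.013) × 5.214 × 0.7702^(2/3) × 0.0040^(1/2) = 21.31 m³/s

21.3 m³/s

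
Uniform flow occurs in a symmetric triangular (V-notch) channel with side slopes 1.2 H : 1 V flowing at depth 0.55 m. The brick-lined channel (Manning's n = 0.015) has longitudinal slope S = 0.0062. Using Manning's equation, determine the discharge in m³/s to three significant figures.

0.676 m³/s

A = z·y² = 1.2×0.55² = 0.3630 m²
P = 2y√(1+z²) = 2×0.55×√(1+1.2²) = 1.718 m
R = A/P = 0.3630/1.718 = 0.2113 m
Q = (1/n)·A·R^(2/3)·S^(1/2) = (1/0.015) × 0.3630 × 0.2113^(2/3) × 0.0062^(1/2) = 0.6759 m³/s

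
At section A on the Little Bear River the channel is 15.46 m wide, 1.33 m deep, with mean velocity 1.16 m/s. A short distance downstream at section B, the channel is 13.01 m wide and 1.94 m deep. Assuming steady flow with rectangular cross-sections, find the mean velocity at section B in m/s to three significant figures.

Q = A₁V₁ = (15.46×1.33) × 1.16 = 23.85 m³/s
A₂ = 13.01 × 1.94 = 25.24 m²
V₂ = Q/A₂ = 23.85/25.24 = 0.9450 m/s

0.945 m/s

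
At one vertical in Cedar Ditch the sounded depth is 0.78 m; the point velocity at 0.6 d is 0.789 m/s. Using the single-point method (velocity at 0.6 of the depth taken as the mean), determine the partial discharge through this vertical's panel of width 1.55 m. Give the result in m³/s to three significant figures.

v̄ = v₀.₆ = 0.789 m/s
q = v̄ × d × w = 0.7890 × 0.78 × 1.55 = 0.9539 m³/s

0.954 m³/s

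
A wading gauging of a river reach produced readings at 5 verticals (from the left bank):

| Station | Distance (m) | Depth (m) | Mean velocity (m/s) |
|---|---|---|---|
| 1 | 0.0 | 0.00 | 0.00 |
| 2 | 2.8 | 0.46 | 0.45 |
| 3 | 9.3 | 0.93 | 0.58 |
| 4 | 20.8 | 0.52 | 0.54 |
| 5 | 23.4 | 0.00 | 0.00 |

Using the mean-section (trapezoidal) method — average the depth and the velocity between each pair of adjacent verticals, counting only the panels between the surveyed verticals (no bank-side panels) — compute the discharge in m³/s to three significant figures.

Panel 1-2: Δb = 2.8 m, d̄ = (0.00+0.46)/2 = 0.23, v̄ = (0.00+0.45)/2 = 0.225 → q = 2.8×0.23×0.225 = 0.1449 m³/s
Panel 2-3: Δb = 6.5 m, d̄ = (0.46+0.93)/2 = 0.695, v̄ = (0.45+0.58)/2 = 0.515 → q = 6.5×0.695×0.515 = 2.327 m³/s
Panel 3-4: Δb = 11.5 m, d̄ = (0.93+0.52)/2 = 0.725, v̄ = (0.58+0.54)/2 = 0.56 → q = 11.5×0.725×0.56 = 4.669 m³/s
Panel 4-5: Δb = 2.6 m, d̄ = (0.52+0.00)/2 = 0.26, v̄ = (0.54+0.00)/2 = 0.27 → q = 2.6×0.26×0.27 = 0.1825 m³/s
Q = Σ q = 7.323 m³/s

7.32 m³/s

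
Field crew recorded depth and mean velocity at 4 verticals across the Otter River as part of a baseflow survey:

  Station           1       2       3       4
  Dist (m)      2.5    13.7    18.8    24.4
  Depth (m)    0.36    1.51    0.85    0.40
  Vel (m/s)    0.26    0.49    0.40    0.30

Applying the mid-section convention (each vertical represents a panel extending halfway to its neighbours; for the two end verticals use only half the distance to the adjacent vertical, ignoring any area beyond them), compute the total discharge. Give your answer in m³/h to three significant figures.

w_1 = (13.7 − 2.5)/2 = 5.6 m; q_1 = 0.26 × 0.36 × 5.6 = 0.5242 m³/s
w_2 = (18.8 − 2.5)/2 = 8.15 m; q_2 = 0.49 × 1.51 × 8.15 = 6.030 m³/s
w_3 = (24.4 − 13.7)/2 = 5.35 m; q_3 = 0.40 × 0.85 × 5.35 = 1.819 m³/s
w_4 = (24.4 − 18.8)/2 = 2.8 m; q_4 = 0.30 × 0.40 × 2.8 = 0.3360 m³/s
Q = Σ qᵢ = 8.709 m³/s
= 8.709 × 3600 = 31350 m³/h

31400 m³/h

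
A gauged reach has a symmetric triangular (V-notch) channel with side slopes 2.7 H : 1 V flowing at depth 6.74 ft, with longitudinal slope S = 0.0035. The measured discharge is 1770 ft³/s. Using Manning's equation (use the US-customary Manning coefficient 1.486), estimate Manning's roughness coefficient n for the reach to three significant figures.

A = z·y² = 2.7×6.74² = 122.7 ft²
P = 2y√(1+z²) = 2×6.74×√(1+2.7²) = 38.81 ft
R = A/P = 122.7/38.81 = 3.160 ft
n = (1.486/Q)·A·R^(2/3)·S^(1/2) = (1.486/1770) × 122.7 × 2.153 × 0.05916 = 0.01312

0.0131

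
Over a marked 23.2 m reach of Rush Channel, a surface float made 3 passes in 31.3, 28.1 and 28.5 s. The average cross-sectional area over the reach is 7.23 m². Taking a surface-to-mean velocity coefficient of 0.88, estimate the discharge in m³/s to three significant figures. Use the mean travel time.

5.04 m³/s

t̄ = (31.3 + 28.1 + 28.5) / 3 = 29.3 s
v_surface = L / t̄ = 23.2 / 29.3 = 0.7918 m/s
v_mean = 0.88 × 0.7918 = 0.6968 m/s
Q = A × v_mean = 7.23 × 0.6968 = 5.038 m³/s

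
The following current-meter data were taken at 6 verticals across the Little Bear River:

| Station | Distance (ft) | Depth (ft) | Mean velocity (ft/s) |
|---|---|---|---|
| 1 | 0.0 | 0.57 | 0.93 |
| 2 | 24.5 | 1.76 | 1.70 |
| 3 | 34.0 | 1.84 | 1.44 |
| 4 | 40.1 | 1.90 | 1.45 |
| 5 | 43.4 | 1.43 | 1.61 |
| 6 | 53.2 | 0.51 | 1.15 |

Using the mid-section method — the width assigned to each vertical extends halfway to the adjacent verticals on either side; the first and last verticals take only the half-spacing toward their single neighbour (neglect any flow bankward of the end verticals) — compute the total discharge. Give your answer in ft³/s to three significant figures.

w_1 = (24.5 − 0.0)/2 = 12.25 ft; q_1 = 0.93 × 0.57 × 12.25 = 6.494 ft³/s
w_2 = (34.0 − 0.0)/2 = 17 ft; q_2 = 1.70 × 1.76 × 17 = 50.86 ft³/s
w_3 = (40.1 − 24.5)/2 = 7.8 ft; q_3 = 1.44 × 1.84 × 7.8 = 20.67 ft³/s
w_4 = (43.4 − 34.0)/2 = 4.7 ft; q_4 = 1.45 × 1.90 × 4.7 = 12.95 ft³/s
w_5 = (53.2 − 40.1)/2 = 6.55 ft; q_5 = 1.61 × 1.43 × 6.55 = 15.08 ft³/s
w_6 = (53.2 − 43.4)/2 = 4.9 ft; q_6 = 1.15 × 0.51 × 4.9 = 2.874 ft³/s
Q = Σ qᵢ = 108.9 ft³/s

109 ft³/s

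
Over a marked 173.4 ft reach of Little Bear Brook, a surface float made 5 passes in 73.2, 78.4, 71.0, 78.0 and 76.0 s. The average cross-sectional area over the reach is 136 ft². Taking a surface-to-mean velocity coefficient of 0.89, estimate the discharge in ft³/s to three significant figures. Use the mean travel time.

279 ft³/s

t̄ = (73.2 + 78.4 + 71.0 + 78.0 + 76.0) / 5 = 75.32 s
v_surface = L / t̄ = 173.4 / 75.32 = 2.302 ft/s
v_mean = 0.89 × 2.302 = 2.049 ft/s
Q = A × v_mean = 136 × 2.049 = 278.7 ft³/s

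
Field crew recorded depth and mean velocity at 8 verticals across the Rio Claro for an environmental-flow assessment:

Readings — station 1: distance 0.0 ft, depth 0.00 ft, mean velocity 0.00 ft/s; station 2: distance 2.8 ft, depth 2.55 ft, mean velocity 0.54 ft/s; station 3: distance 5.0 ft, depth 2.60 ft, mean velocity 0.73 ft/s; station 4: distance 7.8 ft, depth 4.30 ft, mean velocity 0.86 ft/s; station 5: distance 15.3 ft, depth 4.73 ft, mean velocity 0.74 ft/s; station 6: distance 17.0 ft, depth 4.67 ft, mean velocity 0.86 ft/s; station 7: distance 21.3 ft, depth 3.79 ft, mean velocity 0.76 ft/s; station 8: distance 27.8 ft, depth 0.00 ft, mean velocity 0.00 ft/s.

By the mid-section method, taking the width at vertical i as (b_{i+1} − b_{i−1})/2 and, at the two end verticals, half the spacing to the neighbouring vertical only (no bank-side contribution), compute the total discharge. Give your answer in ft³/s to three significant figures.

70.9 ft³/s

w_2 = (5.0 − 0.0)/2 = 2.5 ft; q_2 = 0.54 × 2.55 × 2.5 = 3.443 ft³/s
w_3 = (7.8 − 2.8)/2 = 2.5 ft; q_3 = 0.73 × 2.60 × 2.5 = 4.745 ft³/s
w_4 = (15.3 − 5.0)/2 = 5.15 ft; q_4 = 0.86 × 4.30 × 5.15 = 19.04 ft³/s
w_5 = (17.0 − 7.8)/2 = 4.6 ft; q_5 = 0.74 × 4.73 × 4.6 = 16.10 ft³/s
w_6 = (21.3 − 15.3)/2 = 3 ft; q_6 = 0.86 × 4.67 × 3 = 12.05 ft³/s
w_7 = (27.8 − 17.0)/2 = 5.4 ft; q_7 = 0.76 × 3.79 × 5.4 = 15.55 ft³/s
Stations 1, 8 contribute zero (depth or velocity is 0).
Q = Σ qᵢ = 70.94 ft³/s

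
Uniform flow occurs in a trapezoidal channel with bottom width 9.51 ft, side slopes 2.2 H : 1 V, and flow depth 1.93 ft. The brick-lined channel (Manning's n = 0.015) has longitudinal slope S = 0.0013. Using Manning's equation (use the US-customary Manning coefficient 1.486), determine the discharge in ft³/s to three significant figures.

A = (b + z·y)·y = (9.51 + 2.2×1.93)×1.93 = 26.55 ft²
P = b + 2y√(1+z²) = 9.51 + 2×1.93×√(1+2.2²) = 18.84 ft
R = A/P = 26.55/18.84 = 1.409 ft
Q = (1.486/n)·A·R^(2/3)·S^(1/2) = (1.486/0.015) × 26.55 × 1.409^(2/3) × 0.0013^(1/2) = 119.2 ft³/s

119 ft³/s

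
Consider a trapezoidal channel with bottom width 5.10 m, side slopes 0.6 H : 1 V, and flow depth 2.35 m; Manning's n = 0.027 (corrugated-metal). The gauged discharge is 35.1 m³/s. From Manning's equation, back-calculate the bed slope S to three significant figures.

A = (b + z·y)·y = (5.10 + 0.6×2.35)×2.35 = 15.30 m²
P = b + 2y√(1+z²) = 5.10 + 2×2.35×√(1+0.6²) = 10.58 m
R = A/P = 15.30/10.58 = 1.446 m
S = (Q·n / (1·A·R^(2/3)))² = (35.1×0.027 / (1×15.30×1.279))² = 0.002347

0.00235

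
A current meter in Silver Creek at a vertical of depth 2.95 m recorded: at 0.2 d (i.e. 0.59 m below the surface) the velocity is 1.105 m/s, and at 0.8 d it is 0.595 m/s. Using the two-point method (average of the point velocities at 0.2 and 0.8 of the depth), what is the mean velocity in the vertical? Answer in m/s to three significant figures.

v̄ = (1.105 + 0.595) / 2 = 0.8500 m/s

0.850 m/s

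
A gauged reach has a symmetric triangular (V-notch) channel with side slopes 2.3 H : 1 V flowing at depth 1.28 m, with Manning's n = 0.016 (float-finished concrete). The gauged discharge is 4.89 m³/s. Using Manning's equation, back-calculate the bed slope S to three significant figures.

0.000877

A = z·y² = 2.3×1.28² = 3.768 m²
P = 2y√(1+z²) = 2×1.28×√(1+2.3²) = 6.420 m
R = A/P = 3.768/6.420 = 0.5869 m
S = (Q·n / (1·A·R^(2/3)))² = (4.89×0.016 / (1×3.768×0.7010))² = 0.0008772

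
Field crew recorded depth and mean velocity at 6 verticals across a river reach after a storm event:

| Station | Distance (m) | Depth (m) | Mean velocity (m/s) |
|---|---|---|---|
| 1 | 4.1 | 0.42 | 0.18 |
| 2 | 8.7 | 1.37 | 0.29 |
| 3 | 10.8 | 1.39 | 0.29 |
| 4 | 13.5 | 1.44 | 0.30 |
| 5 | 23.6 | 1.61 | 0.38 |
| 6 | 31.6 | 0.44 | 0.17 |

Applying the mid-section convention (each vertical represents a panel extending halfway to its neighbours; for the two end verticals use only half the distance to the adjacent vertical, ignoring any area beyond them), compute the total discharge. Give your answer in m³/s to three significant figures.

11.1 m³/s

w_1 = (8.7 − 4.1)/2 = 2.3 m; q_1 = 0.18 × 0.42 × 2.3 = 0.1739 m³/s
w_2 = (10.8 − 4.1)/2 = 3.35 m; q_2 = 0.29 × 1.37 × 3.35 = 1.331 m³/s
w_3 = (13.5 − 8.7)/2 = 2.4 m; q_3 = 0.29 × 1.39 × 2.4 = 0.9674 m³/s
w_4 = (23.6 − 10.8)/2 = 6.4 m; q_4 = 0.30 × 1.44 × 6.4 = 2.765 m³/s
w_5 = (31.6 − 13.5)/2 = 9.05 m; q_5 = 0.38 × 1.61 × 9.05 = 5.537 m³/s
w_6 = (31.6 − 23.6)/2 = 4 m; q_6 = 0.17 × 0.44 × 4 = 0.2992 m³/s
Q = Σ qᵢ = 11.07 m³/s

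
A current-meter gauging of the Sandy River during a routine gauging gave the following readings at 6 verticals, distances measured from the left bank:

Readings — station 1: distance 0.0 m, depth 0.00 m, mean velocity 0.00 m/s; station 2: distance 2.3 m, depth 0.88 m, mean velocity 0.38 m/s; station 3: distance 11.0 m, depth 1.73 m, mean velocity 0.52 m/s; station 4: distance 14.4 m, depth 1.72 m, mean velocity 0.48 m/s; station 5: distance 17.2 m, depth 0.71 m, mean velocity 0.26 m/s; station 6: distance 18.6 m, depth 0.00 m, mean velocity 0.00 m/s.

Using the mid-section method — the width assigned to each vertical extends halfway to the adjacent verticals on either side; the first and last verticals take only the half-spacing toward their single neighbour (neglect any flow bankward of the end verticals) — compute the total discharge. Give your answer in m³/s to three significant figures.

10.2 m³/s

w_2 = (11.0 − 0.0)/2 = 5.5 m; q_2 = 0.38 × 0.88 × 5.5 = 1.839 m³/s
w_3 = (14.4 − 2.3)/2 = 6.05 m; q_3 = 0.52 × 1.73 × 6.05 = 5.443 m³/s
w_4 = (17.2 − 11.0)/2 = 3.1 m; q_4 = 0.48 × 1.72 × 3.1 = 2.559 m³/s
w_5 = (18.6 − 14.4)/2 = 2.1 m; q_5 = 0.26 × 0.71 × 2.1 = 0.3877 m³/s
Stations 1, 6 contribute zero (depth or velocity is 0).
Q = Σ qᵢ = 10.23 m³/s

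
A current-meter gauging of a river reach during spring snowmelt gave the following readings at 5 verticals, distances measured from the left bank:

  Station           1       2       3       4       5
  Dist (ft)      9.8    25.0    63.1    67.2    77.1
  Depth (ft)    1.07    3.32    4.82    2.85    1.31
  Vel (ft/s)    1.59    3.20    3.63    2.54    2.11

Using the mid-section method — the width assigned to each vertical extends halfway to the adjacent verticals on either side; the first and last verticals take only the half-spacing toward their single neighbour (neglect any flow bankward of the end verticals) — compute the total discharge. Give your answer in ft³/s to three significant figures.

730 ft³/s

w_1 = (25.0 − 9.8)/2 = 7.6 ft; q_1 = 1.59 × 1.07 × 7.6 = 12.93 ft³/s
w_2 = (63.1 − 9.8)/2 = 26.65 ft; q_2 = 3.20 × 3.32 × 26.65 = 283.1 ft³/s
w_3 = (67.2 − 25.0)/2 = 21.1 ft; q_3 = 3.63 × 4.82 × 21.1 = 369.2 ft³/s
w_4 = (77.1 − 63.1)/2 = 7 ft; q_4 = 2.54 × 2.85 × 7 = 50.67 ft³/s
w_5 = (77.1 − 67.2)/2 = 4.95 ft; q_5 = 2.11 × 1.31 × 4.95 = 13.68 ft³/s
Q = Σ qᵢ = 729.6 ft³/s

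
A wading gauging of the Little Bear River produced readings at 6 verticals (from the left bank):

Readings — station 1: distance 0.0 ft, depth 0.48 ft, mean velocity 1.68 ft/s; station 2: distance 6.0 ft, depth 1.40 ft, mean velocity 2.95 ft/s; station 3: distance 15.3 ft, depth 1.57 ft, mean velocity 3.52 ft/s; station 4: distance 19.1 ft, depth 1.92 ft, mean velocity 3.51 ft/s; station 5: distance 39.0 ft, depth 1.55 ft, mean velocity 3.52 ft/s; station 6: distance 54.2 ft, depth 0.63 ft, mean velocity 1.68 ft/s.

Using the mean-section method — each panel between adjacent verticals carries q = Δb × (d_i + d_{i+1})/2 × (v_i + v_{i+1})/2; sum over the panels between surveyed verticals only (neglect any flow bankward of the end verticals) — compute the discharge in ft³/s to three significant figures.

245 ft³/s

Panel 1-2: Δb = 6 ft, d̄ = (0.48+1.40)/2 = 0.94, v̄ = (1.68+2.95)/2 = 2.315 → q = 6×0.94×2.315 = 13.06 ft³/s
Panel 2-3: Δb = 9.3 ft, d̄ = (1.40+1.57)/2 = 1.485, v̄ = (2.95+3.52)/2 = 3.235 → q = 9.3×1.485×3.235 = 44.68 ft³/s
Panel 3-4: Δb = 3.8 ft, d̄ = (1.57+1.92)/2 = 1.745, v̄ = (3.52+3.51)/2 = 3.515 → q = 3.8×1.745×3.515 = 23.31 ft³/s
Panel 4-5: Δb = 19.9 ft, d̄ = (1.92+1.55)/2 = 1.735, v̄ = (3.51+3.52)/2 = 3.515 → q = 19.9×1.735×3.515 = 121.4 ft³/s
Panel 5-6: Δb = 15.2 ft, d̄ = (1.55+0.63)/2 = 1.09, v̄ = (3.52+1.68)/2 = 2.6 → q = 15.2×1.09×2.6 = 43.08 ft³/s
Q = Σ q = 245.5 ft³/s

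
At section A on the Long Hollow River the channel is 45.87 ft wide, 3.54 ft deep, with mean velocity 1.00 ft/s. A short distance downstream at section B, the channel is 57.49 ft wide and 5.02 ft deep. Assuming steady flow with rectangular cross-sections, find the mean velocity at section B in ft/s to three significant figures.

Q = A₁V₁ = (45.87×3.54) × 1.00 = 162.4 ft³/s
A₂ = 57.49 × 5.02 = 288.6 ft²
V₂ = Q/A₂ = 162.4/288.6 = 0.5626 ft/s

0.563 ft/s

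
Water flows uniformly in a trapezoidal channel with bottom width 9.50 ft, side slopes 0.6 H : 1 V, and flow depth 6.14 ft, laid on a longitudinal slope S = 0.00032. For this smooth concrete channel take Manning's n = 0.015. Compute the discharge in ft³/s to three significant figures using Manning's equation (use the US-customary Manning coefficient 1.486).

A = (b + z·y)·y = (9.50 + 0.6×6.14)×6.14 = 80.95 ft²
P = b + 2y√(1+z²) = 9.50 + 2×6.14×√(1+0.6²) = 23.82 ft
R = A/P = 80.95/23.82 = 3.398 ft
Q = (1.486/n)·A·R^(2/3)·S^(1/2) = (1.486/0.015) × 80.95 × 3.398^(2/3) × 0.00032^(1/2) = 324.3 ft³/s

324 ft³/s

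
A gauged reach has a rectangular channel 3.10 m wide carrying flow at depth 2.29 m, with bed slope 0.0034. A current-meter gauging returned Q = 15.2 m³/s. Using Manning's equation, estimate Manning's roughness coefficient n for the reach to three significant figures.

A = b·y = 3.10 × 2.29 = 7.099 m²
P = b + 2y = 3.10 + 2×2.29 = 7.680 m
R = A/P = 7.099/7.680 = 0.9243 m
n = (1/Q)·A·R^(2/3)·S^(1/2) = (1/15.2) × 7.099 × 0.9489 × 0.05831 = 0.02584

0.0258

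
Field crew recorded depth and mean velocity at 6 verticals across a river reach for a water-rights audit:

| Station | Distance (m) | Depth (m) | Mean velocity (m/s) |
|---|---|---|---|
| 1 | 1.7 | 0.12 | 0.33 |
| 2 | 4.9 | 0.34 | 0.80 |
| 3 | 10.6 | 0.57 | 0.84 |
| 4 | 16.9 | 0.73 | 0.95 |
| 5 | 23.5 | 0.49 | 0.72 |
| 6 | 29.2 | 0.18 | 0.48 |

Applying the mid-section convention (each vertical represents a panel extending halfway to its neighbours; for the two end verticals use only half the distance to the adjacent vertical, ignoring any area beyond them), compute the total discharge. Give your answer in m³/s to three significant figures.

11.0 m³/s

w_1 = (4.9 − 1.7)/2 = 1.6 m; q_1 = 0.33 × 0.12 × 1.6 = 0.06336 m³/s
w_2 = (10.6 − 1.7)/2 = 4.45 m; q_2 = 0.80 × 0.34 × 4.45 = 1.210 m³/s
w_3 = (16.9 − 4.9)/2 = 6 m; q_3 = 0.84 × 0.57 × 6 = 2.873 m³/s
w_4 = (23.5 − 10.6)/2 = 6.45 m; q_4 = 0.95 × 0.73 × 6.45 = 4.473 m³/s
w_5 = (29.2 − 16.9)/2 = 6.15 m; q_5 = 0.72 × 0.49 × 6.15 = 2.170 m³/s
w_6 = (29.2 − 23.5)/2 = 2.85 m; q_6 = 0.48 × 0.18 × 2.85 = 0.2462 m³/s
Q = Σ qᵢ = 11.04 m³/s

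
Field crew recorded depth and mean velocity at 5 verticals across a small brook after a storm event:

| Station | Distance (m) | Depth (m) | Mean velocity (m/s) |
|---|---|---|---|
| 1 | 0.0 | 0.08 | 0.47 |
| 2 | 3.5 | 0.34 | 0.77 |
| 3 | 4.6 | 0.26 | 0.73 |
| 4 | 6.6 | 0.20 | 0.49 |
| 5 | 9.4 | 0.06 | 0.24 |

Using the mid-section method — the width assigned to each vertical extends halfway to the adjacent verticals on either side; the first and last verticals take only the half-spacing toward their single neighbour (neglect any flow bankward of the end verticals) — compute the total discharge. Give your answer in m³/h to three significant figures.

w_1 = (3.5 − 0.0)/2 = 1.75 m; q_1 = 0.47 × 0.08 × 1.75 = 0.06580 m³/s
w_2 = (4.6 − 0.0)/2 = 2.3 m; q_2 = 0.77 × 0.34 × 2.3 = 0.6021 m³/s
w_3 = (6.6 − 3.5)/2 = 1.55 m; q_3 = 0.73 × 0.26 × 1.55 = 0.2942 m³/s
w_4 = (9.4 − 4.6)/2 = 2.4 m; q_4 = 0.49 × 0.20 × 2.4 = 0.2352 m³/s
w_5 = (9.4 − 6.6)/2 = 1.4 m; q_5 = 0.24 × 0.06 × 1.4 = 0.02016 m³/s
Q = Σ qᵢ = 1.217 m³/s
= 1.217 × 3600 = 4383 m³/h

4380 m³/h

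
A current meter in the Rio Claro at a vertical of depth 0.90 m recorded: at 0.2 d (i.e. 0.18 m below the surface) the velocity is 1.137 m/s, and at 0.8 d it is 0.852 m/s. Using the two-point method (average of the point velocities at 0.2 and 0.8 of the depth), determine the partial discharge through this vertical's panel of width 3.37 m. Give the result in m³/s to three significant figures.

v̄ = (1.137 + 0.852) / 2 = 0.9945 m/s
q = v̄ × d × w = 0.9945 × 0.90 × 3.37 = 3.016 m³/s

3.02 m³/s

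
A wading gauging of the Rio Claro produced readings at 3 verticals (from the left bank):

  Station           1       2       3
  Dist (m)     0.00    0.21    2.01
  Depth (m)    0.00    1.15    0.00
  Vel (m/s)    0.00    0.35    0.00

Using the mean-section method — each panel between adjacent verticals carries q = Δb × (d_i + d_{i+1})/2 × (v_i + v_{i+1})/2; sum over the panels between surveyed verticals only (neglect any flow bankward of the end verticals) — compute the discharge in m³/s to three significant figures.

0.202 m³/s

Panel 1-2: Δb = 0.21 m, d̄ = (0.00+1.15)/2 = 0.575, v̄ = (0.00+0.35)/2 = 0.175 → q = 0.21×0.575×0.175 = 0.02113 m³/s
Panel 2-3: Δb = 1.8 m, d̄ = (1.15+0.00)/2 = 0.575, v̄ = (0.35+0.00)/2 = 0.175 → q = 1.8×0.575×0.175 = 0.1811 m³/s
Q = Σ q = 0.2023 m³/s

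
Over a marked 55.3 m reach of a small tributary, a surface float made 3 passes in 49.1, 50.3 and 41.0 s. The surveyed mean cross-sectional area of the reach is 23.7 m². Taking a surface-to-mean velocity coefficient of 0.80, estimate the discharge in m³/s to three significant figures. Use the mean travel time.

t̄ = (49.1 + 50.3 + 41.0) / 3 = 46.8 s
v_surface = L / t̄ = 55.3 / 46.8 = 1.182 m/s
v_mean = 0.80 × 1.182 = 0.9453 m/s
Q = A × v_mean = 23.7 × 0.9453 = 22.40 m³/s

22.4 m³/s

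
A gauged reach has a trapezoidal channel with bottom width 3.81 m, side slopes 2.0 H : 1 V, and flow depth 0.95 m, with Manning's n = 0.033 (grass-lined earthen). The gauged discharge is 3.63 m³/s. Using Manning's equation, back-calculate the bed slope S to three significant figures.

0.000827

A = (b + z·y)·y = (3.81 + 2.0×0.95)×0.95 = 5.425 m²
P = b + 2y√(1+z²) = 3.81 + 2×0.95×√(1+2.0²) = 8.059 m
R = A/P = 5.425/8.059 = 0.6731 m
S = (Q·n / (1·A·R^(2/3)))² = (3.63×0.033 / (1×5.425×0.7681))² = 0.0008266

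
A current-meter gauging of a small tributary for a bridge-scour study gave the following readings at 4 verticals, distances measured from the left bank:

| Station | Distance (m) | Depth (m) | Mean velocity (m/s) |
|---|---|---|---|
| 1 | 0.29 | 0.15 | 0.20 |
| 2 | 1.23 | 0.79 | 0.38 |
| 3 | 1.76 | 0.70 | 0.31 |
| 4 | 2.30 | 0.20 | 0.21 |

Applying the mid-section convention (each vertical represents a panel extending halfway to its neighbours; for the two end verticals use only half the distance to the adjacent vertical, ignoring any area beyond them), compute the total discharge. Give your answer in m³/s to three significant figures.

w_1 = (1.23 − 0.29)/2 = 0.47 m; q_1 = 0.20 × 0.15 × 0.47 = 0.01410 m³/s
w_2 = (1.76 − 0.29)/2 = 0.735 m; q_2 = 0.38 × 0.79 × 0.735 = 0.2206 m³/s
w_3 = (2.30 − 1.23)/2 = 0.535 m; q_3 = 0.31 × 0.70 × 0.535 = 0.1161 m³/s
w_4 = (2.30 − 1.76)/2 = 0.27 m; q_4 = 0.21 × 0.20 × 0.27 = 0.01134 m³/s
Q = Σ qᵢ = 0.3622 m³/s

0.362 m³/s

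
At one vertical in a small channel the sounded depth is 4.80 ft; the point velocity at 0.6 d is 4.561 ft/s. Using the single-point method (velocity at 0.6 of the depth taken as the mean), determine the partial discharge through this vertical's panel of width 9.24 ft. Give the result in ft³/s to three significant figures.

v̄ = v₀.₆ = 4.561 ft/s
q = v̄ × d × w = 4.561 × 4.80 × 9.24 = 202.3 ft³/s

202 ft³/s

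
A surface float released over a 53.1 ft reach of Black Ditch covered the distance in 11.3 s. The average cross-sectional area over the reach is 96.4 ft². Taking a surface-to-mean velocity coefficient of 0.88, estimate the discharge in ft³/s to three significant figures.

399 ft³/s

v_surface = L / t̄ = 53.1 / 11.3 = 4.699 ft/s
v_mean = 0.88 × 4.699 = 4.135 ft/s
Q = A × v_mean = 96.4 × 4.135 = 398.6 ft³/s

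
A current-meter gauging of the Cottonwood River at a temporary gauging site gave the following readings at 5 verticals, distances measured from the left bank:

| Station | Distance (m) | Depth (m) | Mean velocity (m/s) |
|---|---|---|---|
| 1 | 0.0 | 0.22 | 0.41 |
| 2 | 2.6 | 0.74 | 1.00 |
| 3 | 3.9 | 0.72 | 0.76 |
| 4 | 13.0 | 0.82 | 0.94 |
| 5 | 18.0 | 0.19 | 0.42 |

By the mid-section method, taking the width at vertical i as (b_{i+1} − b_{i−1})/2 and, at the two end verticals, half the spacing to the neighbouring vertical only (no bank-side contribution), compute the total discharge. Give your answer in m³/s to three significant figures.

w_1 = (2.6 − 0.0)/2 = 1.3 m; q_1 = 0.41 × 0.22 × 1.3 = 0.1173 m³/s
w_2 = (3.9 − 0.0)/2 = 1.95 m; q_2 = 1.00 × 0.74 × 1.95 = 1.443 m³/s
w_3 = (13.0 − 2.6)/2 = 5.2 m; q_3 = 0.76 × 0.72 × 5.2 = 2.845 m³/s
w_4 = (18.0 − 3.9)/2 = 7.05 m; q_4 = 0.94 × 0.82 × 7.05 = 5.434 m³/s
w_5 = (18.0 − 13.0)/2 = 2.5 m; q_5 = 0.42 × 0.19 × 2.5 = 0.1995 m³/s
Q = Σ qᵢ = 10.04 m³/s

10.0 m³/s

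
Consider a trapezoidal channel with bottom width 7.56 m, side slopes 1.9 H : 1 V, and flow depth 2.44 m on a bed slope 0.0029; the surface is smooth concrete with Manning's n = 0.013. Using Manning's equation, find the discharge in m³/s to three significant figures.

A = (b + z·y)·y = (7.56 + 1.9×2.44)×2.44 = 29.76 m²
P = b + 2y√(1+z²) = 7.56 + 2×2.44×√(1+1.9²) = 18.04 m
R = A/P = 29.76/18.04 = 1.650 m
Q = (1/n)·A·R^(2/3)·S^(1/2) = (1/0.013) × 29.76 × 1.650^(2/3) × 0.0029^(1/2) = 172.1 m³/s

172 m³/s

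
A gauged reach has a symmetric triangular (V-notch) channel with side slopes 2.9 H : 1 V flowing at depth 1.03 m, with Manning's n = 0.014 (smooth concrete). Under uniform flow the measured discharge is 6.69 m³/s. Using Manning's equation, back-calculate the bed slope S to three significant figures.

A = z·y² = 2.9×1.03² = 3.077 m²
P = 2y√(1+z²) = 2×1.03×√(1+2.9²) = 6.319 m
R = A/P = 3.077/6.319 = 0.4869 m
S = (Q·n / (1·A·R^(2/3)))² = (6.69×0.014 / (1×3.077×0.6189))² = 0.002420

0.00242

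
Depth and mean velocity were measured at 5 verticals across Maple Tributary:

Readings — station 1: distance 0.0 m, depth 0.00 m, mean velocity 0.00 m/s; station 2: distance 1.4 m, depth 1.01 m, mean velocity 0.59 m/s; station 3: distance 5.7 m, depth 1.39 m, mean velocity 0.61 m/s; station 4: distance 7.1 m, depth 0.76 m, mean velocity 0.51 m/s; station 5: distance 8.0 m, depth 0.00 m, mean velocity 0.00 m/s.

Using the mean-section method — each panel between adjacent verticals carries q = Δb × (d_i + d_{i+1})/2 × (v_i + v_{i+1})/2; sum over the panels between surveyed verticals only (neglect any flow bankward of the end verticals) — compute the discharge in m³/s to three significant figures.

4.23 m³/s

Panel 1-2: Δb = 1.4 m, d̄ = (0.00+1.01)/2 = 0.505, v̄ = (0.00+0.59)/2 = 0.295 → q = 1.4×0.505×0.295 = 0.2086 m³/s
Panel 2-3: Δb = 4.3 m, d̄ = (1.01+1.39)/2 = 1.2, v̄ = (0.59+0.61)/2 = 0.6 → q = 4.3×1.2×0.6 = 3.096 m³/s
Panel 3-4: Δb = 1.4 m, d̄ = (1.39+0.76)/2 = 1.075, v̄ = (0.61+0.51)/2 = 0.56 → q = 1.4×1.075×0.56 = 0.8428 m³/s
Panel 4-5: Δb = 0.9 m, d̄ = (0.76+0.00)/2 = 0.38, v̄ = (0.51+0.00)/2 = 0.255 → q = 0.9×0.38×0.255 = 0.08721 m³/s
Q = Σ q = 4.235 m³/s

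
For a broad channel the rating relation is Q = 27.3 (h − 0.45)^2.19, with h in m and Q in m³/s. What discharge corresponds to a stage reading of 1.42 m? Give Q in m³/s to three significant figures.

25.5 m³/s

Q = 27.3 × (1.42 − 0.45)^2.19 = 27.3 × 0.97^2.19 = 25.54 m³/s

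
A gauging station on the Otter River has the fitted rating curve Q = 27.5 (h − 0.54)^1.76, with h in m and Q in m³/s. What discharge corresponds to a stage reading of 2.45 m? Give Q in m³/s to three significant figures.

Q = 27.5 × (2.45 − 0.54)^1.76 = 27.5 × 1.91^1.76 = 85.89 m³/s

85.9 m³/s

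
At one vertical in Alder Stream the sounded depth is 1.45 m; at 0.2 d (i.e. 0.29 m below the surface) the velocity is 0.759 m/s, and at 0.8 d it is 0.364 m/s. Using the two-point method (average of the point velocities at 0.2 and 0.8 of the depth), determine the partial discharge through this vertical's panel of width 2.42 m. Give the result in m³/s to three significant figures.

1.97 m³/s

v̄ = (0.759 + 0.364) / 2 = 0.5615 m/s
q = v̄ × d × w = 0.5615 × 1.45 × 2.42 = 1.970 m³/s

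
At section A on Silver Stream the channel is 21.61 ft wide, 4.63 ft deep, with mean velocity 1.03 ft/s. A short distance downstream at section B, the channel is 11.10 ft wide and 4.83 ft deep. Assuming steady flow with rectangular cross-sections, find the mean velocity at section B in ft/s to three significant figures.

Q = A₁V₁ = (21.61×4.63) × 1.03 = 103.1 ft³/s
A₂ = 11.10 × 4.83 = 53.61 ft²
V₂ = Q/A₂ = 103.1/53.61 = 1.922 ft/s

1.92 ft/s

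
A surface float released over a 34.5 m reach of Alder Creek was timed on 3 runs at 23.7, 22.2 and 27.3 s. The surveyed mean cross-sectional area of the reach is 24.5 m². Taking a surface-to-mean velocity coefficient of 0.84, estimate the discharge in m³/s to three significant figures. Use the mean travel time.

29.1 m³/s

t̄ = (23.7 + 22.2 + 27.3) / 3 = 24.4 s
v_surface = L / t̄ = 34.5 / 24.4 = 1.414 m/s
v_mean = 0.84 × 1.414 = 1.188 m/s
Q = A × v_mean = 24.5 × 1.188 = 29.10 m³/s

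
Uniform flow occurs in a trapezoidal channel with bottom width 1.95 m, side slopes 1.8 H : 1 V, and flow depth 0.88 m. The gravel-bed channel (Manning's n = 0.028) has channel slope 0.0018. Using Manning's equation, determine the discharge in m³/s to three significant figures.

A = (b + z·y)·y = (1.95 + 1.8×0.88)×0.88 = 3.110 m²
P = b + 2y√(1+z²) = 1.95 + 2×0.88×√(1+1.8²) = 5.574 m
R = A/P = 3.110/5.574 = 0.5579 m
Q = (1/n)·A·R^(2/3)·S^(1/2) = (1/0.028) × 3.110 × 0.5579^(2/3) × 0.0018^(1/2) = 3.194 m³/s

3.19 m³/s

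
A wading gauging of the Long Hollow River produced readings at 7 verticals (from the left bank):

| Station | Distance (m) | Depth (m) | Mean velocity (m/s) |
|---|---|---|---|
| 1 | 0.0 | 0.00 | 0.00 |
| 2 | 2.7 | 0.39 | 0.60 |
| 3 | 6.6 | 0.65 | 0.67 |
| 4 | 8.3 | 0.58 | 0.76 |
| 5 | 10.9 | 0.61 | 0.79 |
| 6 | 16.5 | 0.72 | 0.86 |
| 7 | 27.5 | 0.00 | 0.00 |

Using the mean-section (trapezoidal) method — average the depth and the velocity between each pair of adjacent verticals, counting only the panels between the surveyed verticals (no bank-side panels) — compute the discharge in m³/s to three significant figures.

8.17 m³/s

Panel 1-2: Δb = 2.7 m, d̄ = (0.00+0.39)/2 = 0.195, v̄ = (0.00+0.60)/2 = 0.3 → q = 2.7×0.195×0.3 = 0.1580 m³/s
Panel 2-3: Δb = 3.9 m, d̄ = (0.39+0.65)/2 = 0.52, v̄ = (0.60+0.67)/2 = 0.635 → q = 3.9×0.52×0.635 = 1.288 m³/s
Panel 3-4: Δb = 1.7 m, d̄ = (0.65+0.58)/2 = 0.615, v̄ = (0.67+0.76)/2 = 0.715 → q = 1.7×0.615×0.715 = 0.7475 m³/s
Panel 4-5: Δb = 2.6 m, d̄ = (0.58+0.61)/2 = 0.595, v̄ = (0.76+0.79)/2 = 0.775 → q = 2.6×0.595×0.775 = 1.199 m³/s
Panel 5-6: Δb = 5.6 m, d̄ = (0.61+0.72)/2 = 0.665, v̄ = (0.79+0.86)/2 = 0.825 → q = 5.6×0.665×0.825 = 3.072 m³/s
Panel 6-7: Δb = 11 m, d̄ = (0.72+0.00)/2 = 0.36, v̄ = (0.86+0.00)/2 = 0.43 → q = 11×0.36×0.43 = 1.703 m³/s
Q = Σ q = 8.167 m³/s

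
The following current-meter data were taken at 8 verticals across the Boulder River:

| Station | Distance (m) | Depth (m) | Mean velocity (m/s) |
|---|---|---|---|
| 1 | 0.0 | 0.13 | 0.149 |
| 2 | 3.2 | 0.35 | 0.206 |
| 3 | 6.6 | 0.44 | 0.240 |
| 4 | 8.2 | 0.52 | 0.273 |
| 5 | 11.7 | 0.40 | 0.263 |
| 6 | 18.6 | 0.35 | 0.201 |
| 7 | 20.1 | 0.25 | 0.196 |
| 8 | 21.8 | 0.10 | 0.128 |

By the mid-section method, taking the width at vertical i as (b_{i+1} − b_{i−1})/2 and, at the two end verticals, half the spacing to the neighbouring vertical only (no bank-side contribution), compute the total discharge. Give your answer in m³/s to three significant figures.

1.83 m³/s

w_1 = (3.2 − 0.0)/2 = 1.6 m; q_1 = 0.149 × 0.13 × 1.6 = 0.03099 m³/s
w_2 = (6.6 − 0.0)/2 = 3.3 m; q_2 = 0.206 × 0.35 × 3.3 = 0.2379 m³/s
w_3 = (8.2 − 3.2)/2 = 2.5 m; q_3 = 0.240 × 0.44 × 2.5 = 0.2640 m³/s
w_4 = (11.7 − 6.6)/2 = 2.55 m; q_4 = 0.273 × 0.52 × 2.55 = 0.3620 m³/s
w_5 = (18.6 − 8.2)/2 = 5.2 m; q_5 = 0.263 × 0.40 × 5.2 = 0.5470 m³/s
w_6 = (20.1 − 11.7)/2 = 4.2 m; q_6 = 0.201 × 0.35 × 4.2 = 0.2955 m³/s
w_7 = (21.8 − 18.6)/2 = 1.6 m; q_7 = 0.196 × 0.25 × 1.6 = 0.07840 m³/s
w_8 = (21.8 − 20.1)/2 = 0.85 m; q_8 = 0.128 × 0.10 × 0.85 = 0.01088 m³/s
Q = Σ qᵢ = 1.827 m³/s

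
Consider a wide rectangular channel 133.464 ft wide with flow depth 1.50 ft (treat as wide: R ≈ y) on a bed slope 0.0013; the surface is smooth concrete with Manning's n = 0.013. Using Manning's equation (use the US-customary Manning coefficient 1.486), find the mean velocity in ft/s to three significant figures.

5.40 ft/s

A = b·y = 133.464 × 1.50 = 200.2 ft²
Wide channel: R ≈ y = 1.50 ft
Q = (1.486/n)·A·R^(2/3)·S^(1/2) = (1.486/0.013) × 200.2 × 1.500^(2/3) × 0.0013^(1/2) = 1081 ft³/s
V = Q/A = 1081/200.2 = 5.401 ft/s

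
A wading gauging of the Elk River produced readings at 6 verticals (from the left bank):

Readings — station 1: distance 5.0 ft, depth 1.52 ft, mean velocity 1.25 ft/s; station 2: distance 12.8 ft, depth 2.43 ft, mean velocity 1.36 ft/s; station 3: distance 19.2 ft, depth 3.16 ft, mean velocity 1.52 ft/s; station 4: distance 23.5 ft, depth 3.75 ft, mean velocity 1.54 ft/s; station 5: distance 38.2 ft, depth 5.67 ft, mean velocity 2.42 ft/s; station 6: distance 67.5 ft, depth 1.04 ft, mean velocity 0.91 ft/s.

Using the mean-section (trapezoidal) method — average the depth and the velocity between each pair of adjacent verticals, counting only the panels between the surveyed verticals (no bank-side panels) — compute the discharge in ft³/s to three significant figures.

369 ft³/s

Panel 1-2: Δb = 7.8 ft, d̄ = (1.52+2.43)/2 = 1.975, v̄ = (1.25+1.36)/2 = 1.305 → q = 7.8×1.975×1.305 = 20.10 ft³/s
Panel 2-3: Δb = 6.4 ft, d̄ = (2.43+3.16)/2 = 2.795, v̄ = (1.36+1.52)/2 = 1.44 → q = 6.4×2.795×1.44 = 25.76 ft³/s
Panel 3-4: Δb = 4.3 ft, d̄ = (3.16+3.75)/2 = 3.455, v̄ = (1.52+1.54)/2 = 1.53 → q = 4.3×3.455×1.53 = 22.73 ft³/s
Panel 4-5: Δb = 14.7 ft, d̄ = (3.75+5.67)/2 = 4.71, v̄ = (1.54+2.42)/2 = 1.98 → q = 14.7×4.71×1.98 = 137.1 ft³/s
Panel 5-6: Δb = 29.3 ft, d̄ = (5.67+1.04)/2 = 3.355, v̄ = (2.42+0.91)/2 = 1.665 → q = 29.3×3.355×1.665 = 163.7 ft³/s
Q = Σ q = 369.4 ft³/s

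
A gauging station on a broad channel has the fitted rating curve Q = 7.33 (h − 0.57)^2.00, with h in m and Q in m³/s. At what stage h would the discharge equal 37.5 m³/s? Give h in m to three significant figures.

2.83 m

h − h₀ = (Q/C)^(1/b) = (37.5/7.33)^(1/2.00) = 2.262 m
h = 0.57 + 2.262 = 2.832 m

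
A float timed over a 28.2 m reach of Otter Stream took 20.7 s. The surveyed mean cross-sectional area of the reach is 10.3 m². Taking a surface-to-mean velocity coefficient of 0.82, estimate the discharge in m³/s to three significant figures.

11.5 m³/s

v_surface = L / t̄ = 28.2 / 20.7 = 1.362 m/s
v_mean = 0.82 × 1.362 = 1.117 m/s
Q = A × v_mean = 10.3 × 1.117 = 11.51 m³/s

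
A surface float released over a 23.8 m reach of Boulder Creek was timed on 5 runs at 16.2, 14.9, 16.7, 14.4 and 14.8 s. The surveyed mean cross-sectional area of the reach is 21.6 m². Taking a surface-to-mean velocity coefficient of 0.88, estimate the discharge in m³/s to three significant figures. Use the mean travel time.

t̄ = (16.2 + 14.9 + 16.7 + 14.4 + 14.8) / 5 = 15.4 s
v_surface = L / t̄ = 23.8 / 15.4 = 1.545 m/s
v_mean = 0.88 × 1.545 = 1.360 m/s
Q = A × v_mean = 21.6 × 1.360 = 29.38 m³/s

29.4 m³/s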